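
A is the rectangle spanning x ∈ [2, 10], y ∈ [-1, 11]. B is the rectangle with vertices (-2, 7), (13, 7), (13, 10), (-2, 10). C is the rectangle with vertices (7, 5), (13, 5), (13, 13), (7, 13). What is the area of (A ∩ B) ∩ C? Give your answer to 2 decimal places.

9.00

The region (A ∩ B) ∩ C is the polygon with vertices (7,7), (7,10), (10,10), (10,7).
By the shoelace formula its area is 9.00.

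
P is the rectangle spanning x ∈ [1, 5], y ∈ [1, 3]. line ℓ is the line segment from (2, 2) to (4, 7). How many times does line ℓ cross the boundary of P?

The segment meets the boundary at (2.4,3).

1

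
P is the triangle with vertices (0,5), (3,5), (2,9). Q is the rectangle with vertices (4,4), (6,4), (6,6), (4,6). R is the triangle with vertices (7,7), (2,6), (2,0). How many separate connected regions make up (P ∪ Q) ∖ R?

(P ∪ Q) ∖ R splits into 2 disjoint pieces (area 5.0714, area 0.9143).

2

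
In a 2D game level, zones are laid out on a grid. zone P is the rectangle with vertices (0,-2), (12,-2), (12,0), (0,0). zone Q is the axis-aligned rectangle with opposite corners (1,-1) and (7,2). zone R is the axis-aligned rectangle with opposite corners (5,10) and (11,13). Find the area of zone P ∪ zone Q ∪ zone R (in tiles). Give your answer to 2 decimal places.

By inclusion–exclusion:
Individual areas: |zone P| = 24, |zone Q| = 18, |zone R| = 18.
|zone P∩zone Q|: x∈[1,7], y∈[-1,0] → 6·1 = 6.
|zone P∩zone R| = 0 (no overlap).
|zone Q∩zone R| = 0 (no overlap).
|zone P∩zone Q∩zone R| = 0.
|zone P ∪ zone Q ∪ zone R| = 60 − 6 + 0 = 54.00.

54.00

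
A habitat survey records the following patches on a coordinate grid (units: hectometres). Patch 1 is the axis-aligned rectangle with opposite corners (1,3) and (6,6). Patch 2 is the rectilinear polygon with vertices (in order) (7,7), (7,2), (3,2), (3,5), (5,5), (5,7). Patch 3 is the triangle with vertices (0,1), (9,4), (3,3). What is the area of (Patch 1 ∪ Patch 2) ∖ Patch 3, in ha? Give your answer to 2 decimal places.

21.33

|Patch 1 ∪ Patch 2| = 24.
|(Patch 1 ∪ Patch 2) ∩ Patch 3| = 2.6667.
|(Patch 1 ∪ Patch 2) ∖ Patch 3| = 24 − 2.6667 = 21.33.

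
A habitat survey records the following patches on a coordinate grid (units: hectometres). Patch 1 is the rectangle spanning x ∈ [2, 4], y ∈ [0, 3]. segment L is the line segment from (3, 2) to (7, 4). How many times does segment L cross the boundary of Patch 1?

1

The segment meets the boundary at (4,2.5).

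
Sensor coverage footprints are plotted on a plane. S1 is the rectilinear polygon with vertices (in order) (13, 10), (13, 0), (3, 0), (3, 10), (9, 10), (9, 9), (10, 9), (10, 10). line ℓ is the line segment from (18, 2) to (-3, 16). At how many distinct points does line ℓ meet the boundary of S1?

The segment meets the boundary at (6,10), (13,5.333).

2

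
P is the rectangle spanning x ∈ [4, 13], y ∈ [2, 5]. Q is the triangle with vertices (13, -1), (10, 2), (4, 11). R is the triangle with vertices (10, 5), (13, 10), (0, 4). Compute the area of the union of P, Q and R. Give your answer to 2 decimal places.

By inclusion–exclusion:
Individual areas: |P| = 27, |Q| = 4.5, |R| = 23.5.
|P∩Q| = 1.875.
|P∩R| = 1.8.
|Q∩R| = 0.9541.
|P∩Q∩R| = 0.0828.
|P ∪ Q ∪ R| = 55 − 4.6291 + 0.0828 = 50.45.

50.45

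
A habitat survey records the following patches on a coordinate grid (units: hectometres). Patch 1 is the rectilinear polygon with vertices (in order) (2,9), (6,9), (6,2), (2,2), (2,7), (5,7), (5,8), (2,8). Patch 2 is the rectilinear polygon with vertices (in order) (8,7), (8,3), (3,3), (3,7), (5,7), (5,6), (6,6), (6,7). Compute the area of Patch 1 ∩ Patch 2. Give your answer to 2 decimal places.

11.00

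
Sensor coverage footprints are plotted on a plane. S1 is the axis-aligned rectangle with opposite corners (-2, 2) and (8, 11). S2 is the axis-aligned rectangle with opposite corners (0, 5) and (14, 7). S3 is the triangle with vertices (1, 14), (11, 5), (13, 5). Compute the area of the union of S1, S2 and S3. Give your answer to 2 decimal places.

104.77

By inclusion–exclusion:
Individual areas: |S1| = 90, |S2| = 28, |S3| = 9.
|S1∩S2|: x∈[0,8], y∈[5,7] → 8·2 = 16.
|S1∩S3| = 2.675.
|S2∩S3| = 3.5556.
|S1∩S2∩S3| = 0.
|S1 ∪ S2 ∪ S3| = 127 − 22.2306 + 0 = 104.77.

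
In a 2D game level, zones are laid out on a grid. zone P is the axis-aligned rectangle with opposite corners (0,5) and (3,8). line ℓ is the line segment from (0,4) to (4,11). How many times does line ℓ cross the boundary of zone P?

The segment meets the boundary at (2.286,8), (0.571,5).

2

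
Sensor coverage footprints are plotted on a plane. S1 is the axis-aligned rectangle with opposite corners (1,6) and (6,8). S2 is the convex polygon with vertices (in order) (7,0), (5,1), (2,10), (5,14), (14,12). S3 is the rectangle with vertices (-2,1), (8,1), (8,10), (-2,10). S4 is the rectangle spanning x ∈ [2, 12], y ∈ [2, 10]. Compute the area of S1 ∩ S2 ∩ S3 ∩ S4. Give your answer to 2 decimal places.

The intersection is the polygon with vertices (3.333,6), (2.667,8), (6,8), (6,6).
By the shoelace formula its area is 6.00.

6.00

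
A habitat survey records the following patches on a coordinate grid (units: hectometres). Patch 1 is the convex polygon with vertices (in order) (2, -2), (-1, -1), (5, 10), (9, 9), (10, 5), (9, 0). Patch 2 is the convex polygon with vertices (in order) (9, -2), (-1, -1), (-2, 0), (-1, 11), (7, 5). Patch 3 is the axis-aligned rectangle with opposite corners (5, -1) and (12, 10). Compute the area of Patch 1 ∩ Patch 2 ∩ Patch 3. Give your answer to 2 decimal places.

17.28

The intersection is the polygon with vertices (7,5), (8.472,-0.151), (5.5,-1), (5,-1), (5,6.5).
By the shoelace formula its area is 17.28.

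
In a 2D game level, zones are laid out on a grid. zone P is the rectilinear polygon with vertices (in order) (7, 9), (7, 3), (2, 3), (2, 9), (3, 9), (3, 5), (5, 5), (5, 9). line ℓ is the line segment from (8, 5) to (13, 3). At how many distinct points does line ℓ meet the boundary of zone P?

The segment lies entirely outside zone P and never meets its boundary.

0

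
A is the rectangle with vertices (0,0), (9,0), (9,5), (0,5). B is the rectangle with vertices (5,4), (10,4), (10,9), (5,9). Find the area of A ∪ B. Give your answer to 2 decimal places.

66.00

By inclusion–exclusion:
Individual areas: |A| = 45, |B| = 25.
|A∩B|: x∈[5,9], y∈[4,5] → 4·1 = 4.
|A ∪ B| = 70 − 4 = 66.00.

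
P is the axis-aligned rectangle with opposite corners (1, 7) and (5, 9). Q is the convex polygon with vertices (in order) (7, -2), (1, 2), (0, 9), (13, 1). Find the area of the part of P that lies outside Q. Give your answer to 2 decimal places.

6.44

|P| = 8, |P∩Q| = 1.5577.
|P ∖ Q| = |P| − |P∩Q| = 8 − 1.5577 = 6.44.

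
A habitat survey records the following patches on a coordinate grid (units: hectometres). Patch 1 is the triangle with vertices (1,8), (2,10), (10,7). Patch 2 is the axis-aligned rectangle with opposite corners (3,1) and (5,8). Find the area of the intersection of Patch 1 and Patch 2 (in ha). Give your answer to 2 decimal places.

The intersection is the polygon with vertices (3,7.778), (3,8), (5,8), (5,7.556).
By the shoelace formula its area is 0.67.

0.67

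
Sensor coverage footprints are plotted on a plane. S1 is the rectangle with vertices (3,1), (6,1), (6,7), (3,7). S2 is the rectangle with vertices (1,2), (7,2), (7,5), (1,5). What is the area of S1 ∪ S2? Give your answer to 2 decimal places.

27.00

By inclusion–exclusion:
Individual areas: |S1| = 18, |S2| = 18.
|S1∩S2|: x∈[3,6], y∈[2,5] → 3·3 = 9.
|S1 ∪ S2| = 36 − 9 = 27.00.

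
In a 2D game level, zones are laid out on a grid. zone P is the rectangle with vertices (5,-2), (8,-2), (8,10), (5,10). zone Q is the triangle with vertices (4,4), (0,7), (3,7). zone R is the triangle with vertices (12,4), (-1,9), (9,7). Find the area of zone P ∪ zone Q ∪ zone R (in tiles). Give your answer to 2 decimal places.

48.35

By inclusion–exclusion:
Individual areas: |zone P| = 36, |zone Q| = 4.5, |zone R| = 12.
|zone P∩zone Q| = 0.
|zone P∩zone R| = 4.1538.
|zone Q∩zone R| = 0.
|zone P∩zone Q∩zone R| = 0.
|zone P ∪ zone Q ∪ zone R| = 52.5 − 4.1538 + 0 = 48.35.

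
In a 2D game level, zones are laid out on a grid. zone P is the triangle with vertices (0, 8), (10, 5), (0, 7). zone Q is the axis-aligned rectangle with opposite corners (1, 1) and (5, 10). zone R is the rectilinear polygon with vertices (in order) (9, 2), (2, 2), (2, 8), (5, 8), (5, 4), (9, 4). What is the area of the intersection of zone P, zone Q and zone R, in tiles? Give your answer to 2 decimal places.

1.95

The intersection is the polygon with vertices (5,6), (2,6.6), (2,7.4), (5,6.5).
By the shoelace formula its area is 1.95.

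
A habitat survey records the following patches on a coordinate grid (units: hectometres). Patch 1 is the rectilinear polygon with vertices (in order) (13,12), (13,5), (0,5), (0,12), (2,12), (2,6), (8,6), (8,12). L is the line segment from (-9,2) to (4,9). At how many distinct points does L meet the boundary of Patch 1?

2

The segment meets the boundary at (2,7.923), (0,6.846).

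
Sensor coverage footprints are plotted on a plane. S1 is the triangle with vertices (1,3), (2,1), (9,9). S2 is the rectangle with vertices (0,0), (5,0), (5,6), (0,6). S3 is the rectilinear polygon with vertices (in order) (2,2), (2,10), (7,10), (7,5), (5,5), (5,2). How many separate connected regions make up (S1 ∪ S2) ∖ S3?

(S1 ∪ S2) ∖ S3 splits into 3 disjoint pieces (area 0.7857, area 0.1429, area 18).

3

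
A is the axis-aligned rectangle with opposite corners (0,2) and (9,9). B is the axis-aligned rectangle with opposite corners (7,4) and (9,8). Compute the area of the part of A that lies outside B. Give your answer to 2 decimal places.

55.00

|A∩B|: x∈[7,9], y∈[4,8] → 2·4 = 8.
|A| = 63.
|A ∖ B| = |A| − |A∩B| = 63 − 8 = 55.00.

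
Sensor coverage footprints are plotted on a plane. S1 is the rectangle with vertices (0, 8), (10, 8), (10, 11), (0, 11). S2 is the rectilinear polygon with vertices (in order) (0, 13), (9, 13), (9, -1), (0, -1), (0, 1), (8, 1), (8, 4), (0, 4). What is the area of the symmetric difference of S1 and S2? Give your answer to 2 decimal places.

|S1| = 30, |S2| = 102, |S1∩S2| = 27.
|S1 △ S2| = |S1| + |S2| − 2·|S1∩S2| = 30 + 102 − 54 = 78.00.

78.00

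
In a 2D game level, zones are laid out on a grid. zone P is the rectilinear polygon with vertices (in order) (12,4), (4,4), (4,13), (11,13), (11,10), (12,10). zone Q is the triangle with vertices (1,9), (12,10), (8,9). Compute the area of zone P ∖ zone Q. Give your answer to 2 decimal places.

65.91

|zone P| = 69, |zone P∩zone Q| = 3.0909.
|zone P ∖ zone Q| = |zone P| − |zone P∩zone Q| = 69 − 3.0909 = 65.91.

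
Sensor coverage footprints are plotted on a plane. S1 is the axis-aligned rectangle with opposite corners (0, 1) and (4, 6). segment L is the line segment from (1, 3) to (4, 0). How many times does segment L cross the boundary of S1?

The segment meets the boundary at (3,1).

1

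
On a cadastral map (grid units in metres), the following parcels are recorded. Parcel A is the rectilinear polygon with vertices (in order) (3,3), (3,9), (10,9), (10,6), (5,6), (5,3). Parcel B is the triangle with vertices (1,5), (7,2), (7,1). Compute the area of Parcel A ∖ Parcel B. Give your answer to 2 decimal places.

|Parcel A| = 27, |Parcel A∩Parcel B| = 0.6667.
|Parcel A ∖ Parcel B| = |Parcel A| − |Parcel A∩Parcel B| = 27 − 0.6667 = 26.33.

26.33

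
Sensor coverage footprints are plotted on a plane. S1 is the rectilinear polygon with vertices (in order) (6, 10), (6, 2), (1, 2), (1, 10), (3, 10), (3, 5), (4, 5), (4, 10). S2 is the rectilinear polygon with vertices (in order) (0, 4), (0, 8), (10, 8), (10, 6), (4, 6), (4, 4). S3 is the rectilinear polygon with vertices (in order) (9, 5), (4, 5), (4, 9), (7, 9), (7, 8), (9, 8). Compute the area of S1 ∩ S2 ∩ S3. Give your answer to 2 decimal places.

4.00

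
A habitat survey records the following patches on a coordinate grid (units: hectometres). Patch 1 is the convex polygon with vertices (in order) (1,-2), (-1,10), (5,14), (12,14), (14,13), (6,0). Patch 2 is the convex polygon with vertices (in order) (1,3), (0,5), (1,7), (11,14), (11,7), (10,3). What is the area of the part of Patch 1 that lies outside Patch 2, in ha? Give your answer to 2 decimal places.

|Patch 1| = 142, |Patch 1∩Patch 2| = 68.9183.
|Patch 1 ∖ Patch 2| = |Patch 1| − |Patch 1∩Patch 2| = 142 − 68.9183 = 73.08.

73.08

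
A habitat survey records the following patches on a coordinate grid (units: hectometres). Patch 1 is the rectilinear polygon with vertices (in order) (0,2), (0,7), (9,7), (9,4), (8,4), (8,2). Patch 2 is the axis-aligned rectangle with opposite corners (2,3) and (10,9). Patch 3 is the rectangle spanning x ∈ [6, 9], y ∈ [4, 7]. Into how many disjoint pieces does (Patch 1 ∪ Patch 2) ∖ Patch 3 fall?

1

(Patch 1 ∪ Patch 2) ∖ Patch 3 is a single connected region.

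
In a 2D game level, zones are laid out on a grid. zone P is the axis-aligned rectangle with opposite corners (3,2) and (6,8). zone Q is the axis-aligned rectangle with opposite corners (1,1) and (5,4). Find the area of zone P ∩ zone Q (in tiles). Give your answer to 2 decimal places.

|zone P∩zone Q|: x∈[3,5], y∈[2,4] → 2·2 = 4.

4.00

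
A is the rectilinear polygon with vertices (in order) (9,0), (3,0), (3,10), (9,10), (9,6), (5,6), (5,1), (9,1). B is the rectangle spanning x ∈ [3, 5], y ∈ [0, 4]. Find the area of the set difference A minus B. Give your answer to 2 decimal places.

|A| = 40, |A∩B| = 8.
|A ∖ B| = |A| − |A∩B| = 40 − 8 = 32.00.

32.00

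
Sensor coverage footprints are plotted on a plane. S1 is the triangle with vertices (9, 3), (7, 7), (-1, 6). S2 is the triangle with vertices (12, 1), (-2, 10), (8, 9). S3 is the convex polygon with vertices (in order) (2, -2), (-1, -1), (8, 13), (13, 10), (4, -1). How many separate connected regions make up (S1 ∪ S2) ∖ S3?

(S1 ∪ S2) ∖ S3 splits into 2 disjoint pieces (area 15.6112, area 7.0249).

2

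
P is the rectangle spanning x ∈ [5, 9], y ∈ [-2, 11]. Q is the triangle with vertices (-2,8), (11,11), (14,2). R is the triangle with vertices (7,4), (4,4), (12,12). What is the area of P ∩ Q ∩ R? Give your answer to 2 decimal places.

The intersection is the polygon with vertices (5.273,5.273), (9,9), (9,7.2), (7.316,4.506).
By the shoelace formula its area is 6.75.

6.75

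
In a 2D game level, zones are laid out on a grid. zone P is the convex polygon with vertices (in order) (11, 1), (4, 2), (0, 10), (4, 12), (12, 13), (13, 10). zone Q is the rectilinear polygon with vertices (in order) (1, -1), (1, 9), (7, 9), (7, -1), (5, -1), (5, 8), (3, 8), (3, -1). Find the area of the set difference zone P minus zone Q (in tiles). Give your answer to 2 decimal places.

87.43

|zone P| = 110, |zone P∩zone Q| = 22.5714.
|zone P ∖ zone Q| = |zone P| − |zone P∩zone Q| = 110 − 22.5714 = 87.43.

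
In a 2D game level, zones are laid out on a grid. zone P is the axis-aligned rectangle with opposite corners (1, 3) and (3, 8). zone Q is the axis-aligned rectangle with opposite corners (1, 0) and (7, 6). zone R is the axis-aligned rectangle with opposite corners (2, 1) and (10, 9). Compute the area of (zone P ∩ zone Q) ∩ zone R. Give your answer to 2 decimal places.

3.00

The region (zone P ∩ zone Q) ∩ zone R is the polygon with vertices (2,3), (2,6), (3,6), (3,3).
By the shoelace formula its area is 3.00.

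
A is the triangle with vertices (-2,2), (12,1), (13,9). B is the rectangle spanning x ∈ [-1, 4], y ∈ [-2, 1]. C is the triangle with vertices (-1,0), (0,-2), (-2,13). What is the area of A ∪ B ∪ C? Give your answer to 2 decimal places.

By inclusion–exclusion:
Individual areas: |A| = 56.5, |B| = 15, |C| = 5.5.
|A∩B| = 0.
|A∩C| = 0.3631.
|B∩C| = 1.4.
|A∩B∩C| = 0.
|A ∪ B ∪ C| = 77 − 1.7631 + 0 = 75.24.

75.24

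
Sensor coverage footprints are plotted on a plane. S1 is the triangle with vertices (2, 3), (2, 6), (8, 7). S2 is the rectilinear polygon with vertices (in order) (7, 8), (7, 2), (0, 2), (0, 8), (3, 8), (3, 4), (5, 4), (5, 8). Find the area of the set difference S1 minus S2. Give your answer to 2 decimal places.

4.17

|S1| = 9, |S1∩S2| = 4.8333.
|S1 ∖ S2| = |S1| − |S1∩S2| = 9 − 4.8333 = 4.17.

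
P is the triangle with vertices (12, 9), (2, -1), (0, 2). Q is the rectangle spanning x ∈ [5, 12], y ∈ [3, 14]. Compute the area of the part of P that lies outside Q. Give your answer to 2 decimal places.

15.29

|P| = 25, |P∩Q| = 9.7083.
|P ∖ Q| = |P| − |P∩Q| = 25 − 9.7083 = 15.29.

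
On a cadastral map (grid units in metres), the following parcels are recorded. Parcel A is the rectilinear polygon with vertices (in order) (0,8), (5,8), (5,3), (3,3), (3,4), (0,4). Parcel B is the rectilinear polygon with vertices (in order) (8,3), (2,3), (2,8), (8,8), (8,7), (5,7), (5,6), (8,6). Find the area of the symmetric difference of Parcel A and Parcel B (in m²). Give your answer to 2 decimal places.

21.00

|Parcel A| = 22, |Parcel B| = 27, |Parcel A∩Parcel B| = 14.
|Parcel A △ Parcel B| = |Parcel A| + |Parcel B| − 2·|Parcel A∩Parcel B| = 22 + 27 − 28 = 21.00.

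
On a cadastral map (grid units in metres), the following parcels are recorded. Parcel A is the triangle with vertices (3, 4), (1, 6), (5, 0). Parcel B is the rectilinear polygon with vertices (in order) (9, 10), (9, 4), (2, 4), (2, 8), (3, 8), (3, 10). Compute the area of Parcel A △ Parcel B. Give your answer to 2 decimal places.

|Parcel A| = 2, |Parcel B| = 40, |Parcel A∩Parcel B| = 0.4167.
|Parcel A △ Parcel B| = |Parcel A| + |Parcel B| − 2·|Parcel A∩Parcel B| = 2 + 40 − 0.8333 = 41.17.

41.17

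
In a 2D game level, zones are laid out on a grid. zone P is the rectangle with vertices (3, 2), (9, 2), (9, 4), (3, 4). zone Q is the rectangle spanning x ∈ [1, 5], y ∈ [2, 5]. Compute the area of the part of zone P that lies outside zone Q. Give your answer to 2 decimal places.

8.00

|zone P∩zone Q|: x∈[3,5], y∈[2,4] → 2·2 = 4.
|zone P| = 12.
|zone P ∖ zone Q| = |zone P| − |zone P∩zone Q| = 12 − 4 = 8.00.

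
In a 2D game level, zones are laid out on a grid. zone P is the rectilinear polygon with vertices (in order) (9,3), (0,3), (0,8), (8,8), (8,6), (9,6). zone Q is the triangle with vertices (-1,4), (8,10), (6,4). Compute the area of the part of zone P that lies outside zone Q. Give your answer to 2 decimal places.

24.67

|zone P| = 43, |zone P∩zone Q| = 18.3333.
|zone P ∖ zone Q| = |zone P| − |zone P∩zone Q| = 43 − 18.3333 = 24.67.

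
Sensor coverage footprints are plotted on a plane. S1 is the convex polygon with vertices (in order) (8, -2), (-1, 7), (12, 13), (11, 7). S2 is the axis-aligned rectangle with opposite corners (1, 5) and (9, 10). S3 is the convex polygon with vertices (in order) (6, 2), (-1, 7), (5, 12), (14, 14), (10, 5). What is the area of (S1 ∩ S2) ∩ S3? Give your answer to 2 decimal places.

35.10

The region (S1 ∩ S2) ∩ S3 is the polygon with vertices (9,10), (9,5), (1.8,5), (1,5.571), (1,7.923), (5.5,10).
By the shoelace formula its area is 35.10.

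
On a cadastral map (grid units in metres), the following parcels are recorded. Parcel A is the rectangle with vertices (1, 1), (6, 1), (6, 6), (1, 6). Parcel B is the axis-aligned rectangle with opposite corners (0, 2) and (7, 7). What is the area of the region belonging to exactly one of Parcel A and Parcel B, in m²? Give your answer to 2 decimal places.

20.00

|Parcel A∩Parcel B|: x∈[1,6], y∈[2,6] → 5·4 = 20.
|Parcel A △ Parcel B| = |Parcel A| + |Parcel B| − 2·|Parcel A∩Parcel B| = 25 + 35 − 40 = 20.00.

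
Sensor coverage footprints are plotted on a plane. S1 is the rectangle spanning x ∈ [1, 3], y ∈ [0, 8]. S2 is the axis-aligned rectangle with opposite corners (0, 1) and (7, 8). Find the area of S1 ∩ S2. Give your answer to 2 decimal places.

14.00

|S1∩S2|: x∈[1,3], y∈[1,8] → 2·7 = 14.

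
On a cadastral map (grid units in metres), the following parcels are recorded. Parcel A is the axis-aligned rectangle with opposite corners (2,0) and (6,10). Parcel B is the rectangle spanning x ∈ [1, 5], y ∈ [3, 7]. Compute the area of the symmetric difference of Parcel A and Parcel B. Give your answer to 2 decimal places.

|Parcel A∩Parcel B|: x∈[2,5], y∈[3,7] → 3·4 = 12.
|Parcel A △ Parcel B| = |Parcel A| + |Parcel B| − 2·|Parcel A∩Parcel B| = 40 + 16 − 24 = 32.00.

32.00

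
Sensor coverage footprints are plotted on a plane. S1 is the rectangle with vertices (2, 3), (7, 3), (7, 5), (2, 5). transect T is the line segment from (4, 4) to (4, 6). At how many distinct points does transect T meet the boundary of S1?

The segment meets the boundary at (4,5).

1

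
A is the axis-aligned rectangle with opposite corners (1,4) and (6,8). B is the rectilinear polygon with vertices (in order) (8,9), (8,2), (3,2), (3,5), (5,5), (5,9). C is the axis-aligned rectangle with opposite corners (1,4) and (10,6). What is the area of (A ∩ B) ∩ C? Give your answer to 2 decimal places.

The region (A ∩ B) ∩ C is the polygon with vertices (6,4), (3,4), (3,5), (5,5), (5,6), (6,6).
By the shoelace formula its area is 4.00.

4.00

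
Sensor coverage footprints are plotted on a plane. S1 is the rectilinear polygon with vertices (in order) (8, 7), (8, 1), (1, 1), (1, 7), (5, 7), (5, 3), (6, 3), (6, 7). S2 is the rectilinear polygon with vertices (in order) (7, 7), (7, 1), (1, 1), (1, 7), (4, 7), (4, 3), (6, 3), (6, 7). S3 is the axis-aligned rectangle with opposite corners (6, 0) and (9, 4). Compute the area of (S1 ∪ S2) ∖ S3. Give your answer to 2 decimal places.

32.00

|S1 ∪ S2| = 38.
|(S1 ∪ S2) ∩ S3| = 6.
|(S1 ∪ S2) ∖ S3| = 38 − 6 = 32.00.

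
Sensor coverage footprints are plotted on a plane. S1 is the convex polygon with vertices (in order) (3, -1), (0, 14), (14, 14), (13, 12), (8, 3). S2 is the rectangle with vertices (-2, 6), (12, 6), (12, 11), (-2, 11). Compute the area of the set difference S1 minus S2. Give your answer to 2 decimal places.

71.40

|S1| = 121, |S1∩S2| = 49.6.
|S1 ∖ S2| = |S1| − |S1∩S2| = 121 − 49.6 = 71.40.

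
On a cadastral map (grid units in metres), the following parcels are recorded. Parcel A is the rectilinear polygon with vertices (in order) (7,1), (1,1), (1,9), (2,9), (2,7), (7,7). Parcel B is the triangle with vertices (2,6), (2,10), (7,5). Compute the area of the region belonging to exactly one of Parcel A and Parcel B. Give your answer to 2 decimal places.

|Parcel A| = 38, |Parcel B| = 10, |Parcel A∩Parcel B| = 5.5.
|Parcel A △ Parcel B| = |Parcel A| + |Parcel B| − 2·|Parcel A∩Parcel B| = 38 + 10 − 11 = 37.00.

37.00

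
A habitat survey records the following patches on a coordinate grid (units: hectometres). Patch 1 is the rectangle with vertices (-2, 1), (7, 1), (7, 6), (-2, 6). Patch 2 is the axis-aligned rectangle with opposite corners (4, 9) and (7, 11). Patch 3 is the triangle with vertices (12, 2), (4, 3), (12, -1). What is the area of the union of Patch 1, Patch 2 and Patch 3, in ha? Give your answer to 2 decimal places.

By inclusion–exclusion:
Individual areas: |Patch 1| = 45, |Patch 2| = 6, |Patch 3| = 12.
|Patch 1∩Patch 2| = 0 (no overlap).
|Patch 1∩Patch 3| = 1.6875.
|Patch 2∩Patch 3| = 0.
|Patch 1∩Patch 2∩Patch 3| = 0.
|Patch 1 ∪ Patch 2 ∪ Patch 3| = 63 − 1.6875 + 0 = 61.31.

61.31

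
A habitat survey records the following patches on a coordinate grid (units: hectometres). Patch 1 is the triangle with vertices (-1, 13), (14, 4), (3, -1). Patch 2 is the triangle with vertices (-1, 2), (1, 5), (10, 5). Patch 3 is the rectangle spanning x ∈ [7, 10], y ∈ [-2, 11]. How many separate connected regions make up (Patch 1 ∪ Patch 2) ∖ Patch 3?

(Patch 1 ∪ Patch 2) ∖ Patch 3 splits into 2 disjoint pieces (area 8.4364, area 65.0569).

2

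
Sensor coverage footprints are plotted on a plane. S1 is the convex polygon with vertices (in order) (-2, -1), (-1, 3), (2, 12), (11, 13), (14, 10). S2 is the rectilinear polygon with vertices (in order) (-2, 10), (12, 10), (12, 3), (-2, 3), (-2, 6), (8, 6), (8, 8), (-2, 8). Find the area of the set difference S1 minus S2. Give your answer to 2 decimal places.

|S1| = 98.5, |S1∩S2| = 44.4886.
|S1 ∖ S2| = |S1| − |S1∩S2| = 98.5 − 44.4886 = 54.01.

54.01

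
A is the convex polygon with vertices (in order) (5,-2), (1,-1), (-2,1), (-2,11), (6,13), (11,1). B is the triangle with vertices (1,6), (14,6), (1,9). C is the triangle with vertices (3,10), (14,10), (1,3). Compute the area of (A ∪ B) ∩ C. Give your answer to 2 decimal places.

The region (A ∪ B) ∩ C is the polygon with vertices (8.376,7.298), (8.8,7.2), (1,3), (3,10), (7.25,10).
By the shoelace formula its area is 28.53.

28.53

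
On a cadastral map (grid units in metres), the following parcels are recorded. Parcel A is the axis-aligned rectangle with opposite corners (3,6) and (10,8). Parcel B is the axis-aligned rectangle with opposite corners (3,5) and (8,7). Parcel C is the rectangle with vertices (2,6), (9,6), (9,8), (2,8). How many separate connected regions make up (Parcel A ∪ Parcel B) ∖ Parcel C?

(Parcel A ∪ Parcel B) ∖ Parcel C splits into 2 disjoint pieces (area 2, area 5).

2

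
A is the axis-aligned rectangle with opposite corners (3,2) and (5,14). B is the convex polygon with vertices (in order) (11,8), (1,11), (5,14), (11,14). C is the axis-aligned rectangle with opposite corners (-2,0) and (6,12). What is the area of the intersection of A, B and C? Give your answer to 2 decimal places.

The intersection is the polygon with vertices (3,10.4), (3,12), (5,12), (5,9.8).
By the shoelace formula its area is 3.80.

3.80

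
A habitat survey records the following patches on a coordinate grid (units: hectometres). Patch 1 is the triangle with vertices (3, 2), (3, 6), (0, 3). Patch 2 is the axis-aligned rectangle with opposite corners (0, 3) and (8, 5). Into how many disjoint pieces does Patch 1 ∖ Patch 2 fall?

Patch 1 ∖ Patch 2 splits into 2 disjoint pieces (area 1.5, area 0.5).

2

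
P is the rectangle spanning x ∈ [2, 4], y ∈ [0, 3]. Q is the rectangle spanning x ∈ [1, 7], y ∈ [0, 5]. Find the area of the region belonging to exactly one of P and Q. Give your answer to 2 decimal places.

|P∩Q|: x∈[2,4], y∈[0,3] → 2·3 = 6.
|P △ Q| = |P| + |Q| − 2·|P∩Q| = 6 + 30 − 12 = 24.00.

24.00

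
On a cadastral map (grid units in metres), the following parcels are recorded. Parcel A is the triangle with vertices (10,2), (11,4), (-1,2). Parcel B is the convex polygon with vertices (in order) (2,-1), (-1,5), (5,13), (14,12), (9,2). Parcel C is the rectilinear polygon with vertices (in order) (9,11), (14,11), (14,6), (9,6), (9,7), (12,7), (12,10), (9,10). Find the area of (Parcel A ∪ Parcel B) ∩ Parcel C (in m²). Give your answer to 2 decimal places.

7.50

|Parcel A ∪ Parcel B| = 124.0822.
|(Parcel A ∪ Parcel B) ∩ Parcel C| = 7.50.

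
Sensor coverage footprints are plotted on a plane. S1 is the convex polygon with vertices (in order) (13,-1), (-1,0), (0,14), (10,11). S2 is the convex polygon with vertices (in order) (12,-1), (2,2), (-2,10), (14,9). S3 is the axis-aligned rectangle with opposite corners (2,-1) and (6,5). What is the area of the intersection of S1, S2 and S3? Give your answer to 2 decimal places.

14.40

The intersection is the polygon with vertices (2,2), (2,5), (6,5), (6,0.8).
By the shoelace formula its area is 14.40.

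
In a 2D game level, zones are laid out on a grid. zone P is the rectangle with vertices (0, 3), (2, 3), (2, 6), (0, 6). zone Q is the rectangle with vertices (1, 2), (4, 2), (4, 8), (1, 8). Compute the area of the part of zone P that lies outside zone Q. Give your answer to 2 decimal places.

3.00

|zone P∩zone Q|: x∈[1,2], y∈[3,6] → 1·3 = 3.
|zone P| = 6.
|zone P ∖ zone Q| = |zone P| − |zone P∩zone Q| = 6 − 3 = 3.00.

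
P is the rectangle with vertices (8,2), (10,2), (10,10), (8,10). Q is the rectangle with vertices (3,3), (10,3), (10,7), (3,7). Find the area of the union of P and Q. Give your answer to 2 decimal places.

By inclusion–exclusion:
Individual areas: |P| = 16, |Q| = 28.
|P∩Q|: x∈[8,10], y∈[3,7] → 2·4 = 8.
|P ∪ Q| = 44 − 8 = 36.00.

36.00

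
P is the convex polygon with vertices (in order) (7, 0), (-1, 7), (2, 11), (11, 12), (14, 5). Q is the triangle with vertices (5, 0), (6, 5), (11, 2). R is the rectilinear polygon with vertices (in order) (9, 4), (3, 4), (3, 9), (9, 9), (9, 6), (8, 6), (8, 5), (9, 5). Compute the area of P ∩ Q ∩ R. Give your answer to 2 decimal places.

0.93

The intersection is the polygon with vertices (6,5), (7.667,4), (5.8,4).
By the shoelace formula its area is 0.93.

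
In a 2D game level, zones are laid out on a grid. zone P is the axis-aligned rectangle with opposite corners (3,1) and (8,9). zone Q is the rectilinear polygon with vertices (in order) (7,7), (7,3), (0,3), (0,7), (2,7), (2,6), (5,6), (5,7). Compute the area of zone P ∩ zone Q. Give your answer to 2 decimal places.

14.00

The intersection is the polygon with vertices (3,6), (5,6), (5,7), (7,7), (7,3), (3,3).
By the shoelace formula its area is 14.00.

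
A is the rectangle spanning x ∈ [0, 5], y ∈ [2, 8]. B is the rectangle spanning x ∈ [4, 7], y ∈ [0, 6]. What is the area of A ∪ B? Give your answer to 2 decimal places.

By inclusion–exclusion:
Individual areas: |A| = 30, |B| = 18.
|A∩B|: x∈[4,5], y∈[2,6] → 1·4 = 4.
|A ∪ B| = 48 − 4 = 44.00.

44.00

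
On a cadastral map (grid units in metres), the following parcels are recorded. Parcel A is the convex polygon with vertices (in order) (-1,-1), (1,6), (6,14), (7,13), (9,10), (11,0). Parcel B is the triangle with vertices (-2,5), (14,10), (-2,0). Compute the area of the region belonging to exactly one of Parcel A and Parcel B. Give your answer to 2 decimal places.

95.31

|Parcel A| = 107.5, |Parcel B| = 40, |Parcel A∩Parcel B| = 26.0969.
|Parcel A △ Parcel B| = |Parcel A| + |Parcel B| − 2·|Parcel A∩Parcel B| = 107.5 + 40 − 52.1938 = 95.31.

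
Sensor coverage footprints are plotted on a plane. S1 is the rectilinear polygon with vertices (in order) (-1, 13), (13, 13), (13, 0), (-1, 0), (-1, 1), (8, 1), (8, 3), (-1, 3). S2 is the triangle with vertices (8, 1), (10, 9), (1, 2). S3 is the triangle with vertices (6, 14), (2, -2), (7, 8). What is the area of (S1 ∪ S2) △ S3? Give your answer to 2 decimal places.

|S1 ∪ S2| = 173.8571.
|(S1 ∪ S2) ∩ S3| = 18.7408.
|(S1 ∪ S2) △ S3| = 173.8571 + 20 − 37.4816 = 156.38.

156.38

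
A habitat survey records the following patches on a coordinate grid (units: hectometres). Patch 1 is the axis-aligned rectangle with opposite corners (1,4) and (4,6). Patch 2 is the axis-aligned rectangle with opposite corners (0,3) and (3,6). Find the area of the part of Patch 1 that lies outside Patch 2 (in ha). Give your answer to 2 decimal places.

|Patch 1∩Patch 2|: x∈[1,3], y∈[4,6] → 2·2 = 4.
|Patch 1| = 6.
|Patch 1 ∖ Patch 2| = |Patch 1| − |Patch 1∩Patch 2| = 6 − 4 = 2.00.

2.00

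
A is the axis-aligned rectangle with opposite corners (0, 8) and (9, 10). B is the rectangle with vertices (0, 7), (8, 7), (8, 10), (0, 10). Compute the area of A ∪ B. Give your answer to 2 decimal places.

26.00

By inclusion–exclusion:
Individual areas: |A| = 18, |B| = 24.
|A∩B|: x∈[0,8], y∈[8,10] → 8·2 = 16.
|A ∪ B| = 42 − 16 = 26.00.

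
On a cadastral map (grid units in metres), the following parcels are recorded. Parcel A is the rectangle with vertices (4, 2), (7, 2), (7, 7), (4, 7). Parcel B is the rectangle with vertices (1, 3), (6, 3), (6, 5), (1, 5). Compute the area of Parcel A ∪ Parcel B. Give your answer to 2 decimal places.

By inclusion–exclusion:
Individual areas: |Parcel A| = 15, |Parcel B| = 10.
|Parcel A∩Parcel B|: x∈[4,6], y∈[3,5] → 2·2 = 4.
|Parcel A ∪ Parcel B| = 25 − 4 = 21.00.

21.00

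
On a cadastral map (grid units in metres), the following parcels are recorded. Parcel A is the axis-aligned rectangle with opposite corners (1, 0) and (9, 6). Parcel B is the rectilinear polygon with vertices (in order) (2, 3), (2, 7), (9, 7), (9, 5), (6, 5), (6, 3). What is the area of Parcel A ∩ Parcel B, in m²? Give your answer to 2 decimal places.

15.00

The intersection is the polygon with vertices (9,5), (6,5), (6,3), (2,3), (2,6), (9,6).
By the shoelace formula its area is 15.00.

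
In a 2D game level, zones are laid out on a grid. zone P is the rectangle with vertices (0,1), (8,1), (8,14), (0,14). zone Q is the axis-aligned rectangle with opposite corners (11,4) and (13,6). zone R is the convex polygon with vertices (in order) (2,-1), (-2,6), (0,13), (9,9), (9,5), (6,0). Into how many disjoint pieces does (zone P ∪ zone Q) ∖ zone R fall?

4

(zone P ∪ zone Q) ∖ zone R splits into 4 disjoint pieces (area 1.6333, area 22.2222, area 0.6429, area 4).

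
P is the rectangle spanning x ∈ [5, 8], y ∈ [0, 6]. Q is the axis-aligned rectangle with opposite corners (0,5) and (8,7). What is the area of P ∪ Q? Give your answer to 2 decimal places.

31.00

By inclusion–exclusion:
Individual areas: |P| = 18, |Q| = 16.
|P∩Q|: x∈[5,8], y∈[5,6] → 3·1 = 3.
|P ∪ Q| = 34 − 3 = 31.00.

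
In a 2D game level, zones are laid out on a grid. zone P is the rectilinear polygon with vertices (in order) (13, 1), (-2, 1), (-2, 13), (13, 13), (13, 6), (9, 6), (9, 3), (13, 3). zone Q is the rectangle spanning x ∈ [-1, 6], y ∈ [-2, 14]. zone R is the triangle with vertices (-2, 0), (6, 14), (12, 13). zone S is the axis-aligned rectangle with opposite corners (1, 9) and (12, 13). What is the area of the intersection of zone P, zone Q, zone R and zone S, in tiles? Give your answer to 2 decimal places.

The intersection is the polygon with vertices (5.429,13), (6,13), (6,9), (3.143,9).
By the shoelace formula its area is 6.86.

6.86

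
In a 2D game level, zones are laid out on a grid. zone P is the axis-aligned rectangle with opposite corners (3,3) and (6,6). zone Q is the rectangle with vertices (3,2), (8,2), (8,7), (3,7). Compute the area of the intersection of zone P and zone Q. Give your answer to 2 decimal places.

9.00

|zone P∩zone Q|: x∈[3,6], y∈[3,6] → 3·3 = 9.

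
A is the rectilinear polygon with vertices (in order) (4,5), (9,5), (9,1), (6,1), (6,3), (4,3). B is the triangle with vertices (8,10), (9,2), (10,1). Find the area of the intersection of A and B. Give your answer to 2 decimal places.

0.56

The intersection is the polygon with vertices (9,5), (9,2), (8.625,5).
By the shoelace formula its area is 0.56.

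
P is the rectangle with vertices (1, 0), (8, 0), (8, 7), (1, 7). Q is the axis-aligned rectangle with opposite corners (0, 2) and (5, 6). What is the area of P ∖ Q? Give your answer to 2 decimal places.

33.00

|P∩Q|: x∈[1,5], y∈[2,6] → 4·4 = 16.
|P| = 49.
|P ∖ Q| = |P| − |P∩Q| = 49 − 16 = 33.00.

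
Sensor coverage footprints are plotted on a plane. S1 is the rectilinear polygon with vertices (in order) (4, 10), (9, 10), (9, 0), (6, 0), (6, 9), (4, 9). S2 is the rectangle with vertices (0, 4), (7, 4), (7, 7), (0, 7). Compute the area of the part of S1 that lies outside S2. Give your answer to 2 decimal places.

|S1| = 32, |S1∩S2| = 3.
|S1 ∖ S2| = |S1| − |S1∩S2| = 32 − 3 = 29.00.

29.00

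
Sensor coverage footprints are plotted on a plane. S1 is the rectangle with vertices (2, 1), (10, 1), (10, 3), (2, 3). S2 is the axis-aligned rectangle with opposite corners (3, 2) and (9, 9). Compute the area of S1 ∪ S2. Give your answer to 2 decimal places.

52.00

By inclusion–exclusion:
Individual areas: |S1| = 16, |S2| = 42.
|S1∩S2|: x∈[3,9], y∈[2,3] → 6·1 = 6.
|S1 ∪ S2| = 58 − 6 = 52.00.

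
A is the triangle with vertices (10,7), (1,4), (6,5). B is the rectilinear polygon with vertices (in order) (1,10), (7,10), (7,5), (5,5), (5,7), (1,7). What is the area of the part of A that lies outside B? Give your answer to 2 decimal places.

|A| = 3, |A∩B| = 1.0833.
|A ∖ B| = |A| − |A∩B| = 3 − 1.0833 = 1.92.

1.92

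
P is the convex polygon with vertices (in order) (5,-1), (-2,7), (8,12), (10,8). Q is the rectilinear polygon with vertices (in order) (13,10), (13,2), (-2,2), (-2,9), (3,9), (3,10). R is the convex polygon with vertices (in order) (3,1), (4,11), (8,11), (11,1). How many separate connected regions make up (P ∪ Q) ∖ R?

(P ∪ Q) ∖ R splits into 3 disjoint pieces (area 39.5196, area 29.85, area 2.8611).

3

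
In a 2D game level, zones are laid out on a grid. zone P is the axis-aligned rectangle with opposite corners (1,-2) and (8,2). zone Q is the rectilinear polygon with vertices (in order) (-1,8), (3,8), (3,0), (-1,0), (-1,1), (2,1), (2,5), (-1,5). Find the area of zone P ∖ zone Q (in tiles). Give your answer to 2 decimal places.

25.00

|zone P| = 28, |zone P∩zone Q| = 3.
|zone P ∖ zone Q| = |zone P| − |zone P∩zone Q| = 28 − 3 = 25.00.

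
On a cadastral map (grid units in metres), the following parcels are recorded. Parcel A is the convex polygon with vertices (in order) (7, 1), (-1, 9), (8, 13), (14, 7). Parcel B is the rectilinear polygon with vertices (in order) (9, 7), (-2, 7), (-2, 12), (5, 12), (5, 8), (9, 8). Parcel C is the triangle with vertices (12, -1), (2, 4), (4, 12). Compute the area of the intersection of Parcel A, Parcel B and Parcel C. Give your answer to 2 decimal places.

8.85

The intersection is the polygon with vertices (4.376,11.389), (5,10.375), (5,8), (6.462,8), (7.077,7), (2.75,7), (3.781,11.125).
By the shoelace formula its area is 8.85.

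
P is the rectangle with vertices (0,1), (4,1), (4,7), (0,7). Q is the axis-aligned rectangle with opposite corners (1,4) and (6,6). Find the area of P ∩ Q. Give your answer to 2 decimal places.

6.00

|P∩Q|: x∈[1,4], y∈[4,6] → 3·2 = 6.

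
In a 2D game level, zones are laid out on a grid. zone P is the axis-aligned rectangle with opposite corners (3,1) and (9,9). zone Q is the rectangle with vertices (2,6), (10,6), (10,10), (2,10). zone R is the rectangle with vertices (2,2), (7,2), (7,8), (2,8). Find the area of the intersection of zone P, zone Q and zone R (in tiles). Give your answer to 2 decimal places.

8.00

The intersection is the polygon with vertices (3,6), (3,8), (7,8), (7,6).
By the shoelace formula its area is 8.00.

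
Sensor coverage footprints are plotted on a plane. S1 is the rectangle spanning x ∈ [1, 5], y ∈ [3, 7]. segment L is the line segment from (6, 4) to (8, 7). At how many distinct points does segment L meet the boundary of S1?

0

The segment lies entirely outside S1 and never meets its boundary.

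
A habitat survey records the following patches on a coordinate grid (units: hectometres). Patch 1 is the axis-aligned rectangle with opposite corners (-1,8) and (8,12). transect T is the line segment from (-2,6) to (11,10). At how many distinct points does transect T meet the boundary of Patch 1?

The segment meets the boundary at (8,9.077), (4.5,8).

2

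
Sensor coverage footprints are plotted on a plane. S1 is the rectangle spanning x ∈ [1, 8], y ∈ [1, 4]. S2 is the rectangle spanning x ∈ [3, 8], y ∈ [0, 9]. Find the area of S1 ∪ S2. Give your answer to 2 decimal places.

By inclusion–exclusion:
Individual areas: |S1| = 21, |S2| = 45.
|S1∩S2|: x∈[3,8], y∈[1,4] → 5·3 = 15.
|S1 ∪ S2| = 66 − 15 = 51.00.

51.00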